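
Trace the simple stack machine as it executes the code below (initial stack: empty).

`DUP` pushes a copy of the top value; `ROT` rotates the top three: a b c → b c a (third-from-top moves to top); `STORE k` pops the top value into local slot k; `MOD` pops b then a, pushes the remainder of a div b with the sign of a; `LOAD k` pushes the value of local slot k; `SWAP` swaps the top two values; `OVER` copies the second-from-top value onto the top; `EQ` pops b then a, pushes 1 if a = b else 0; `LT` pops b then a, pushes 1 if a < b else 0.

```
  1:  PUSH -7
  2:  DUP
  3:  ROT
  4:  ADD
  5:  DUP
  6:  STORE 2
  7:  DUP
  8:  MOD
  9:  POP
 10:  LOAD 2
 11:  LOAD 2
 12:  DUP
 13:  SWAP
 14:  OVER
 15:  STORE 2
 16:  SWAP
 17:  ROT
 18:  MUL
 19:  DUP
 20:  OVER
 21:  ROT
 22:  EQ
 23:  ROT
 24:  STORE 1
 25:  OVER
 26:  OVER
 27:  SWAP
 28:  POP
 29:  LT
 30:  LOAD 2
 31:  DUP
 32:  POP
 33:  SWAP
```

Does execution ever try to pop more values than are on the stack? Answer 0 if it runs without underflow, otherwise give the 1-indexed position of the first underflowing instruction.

3

PUSH -7 -> [-7]
DUP     -> [-7, -7]
ROT  — needs 3 operands, stack has 2 → underflow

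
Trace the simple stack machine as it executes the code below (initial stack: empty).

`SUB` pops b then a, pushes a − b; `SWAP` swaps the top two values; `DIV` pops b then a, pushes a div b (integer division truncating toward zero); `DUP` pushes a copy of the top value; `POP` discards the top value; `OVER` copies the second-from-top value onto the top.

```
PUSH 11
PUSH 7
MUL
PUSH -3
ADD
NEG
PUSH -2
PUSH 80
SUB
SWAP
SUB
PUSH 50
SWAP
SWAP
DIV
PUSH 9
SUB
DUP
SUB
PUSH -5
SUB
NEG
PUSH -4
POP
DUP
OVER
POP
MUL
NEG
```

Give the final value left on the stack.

-25

PUSH 11  11
PUSH 7   11 7
MUL      77
PUSH -3  77 -3
ADD      74
NEG      -74
PUSH -2  -74 -2
PUSH 80  -74 -2 80
SUB      -74 -82
SWAP     -82 -74
SUB      -8
PUSH 50  -8 50
SWAP     50 -8
SWAP     -8 50
DIV      0
PUSH 9   0 9
SUB      -9
DUP      -9 -9
SUB      0
PUSH -5  0 -5
SUB      5
NEG      -5
PUSH -4  -5 -4
POP      -5
DUP      -5 -5
OVER     -5 -5 -5
POP      -5 -5
MUL      25
NEG      -25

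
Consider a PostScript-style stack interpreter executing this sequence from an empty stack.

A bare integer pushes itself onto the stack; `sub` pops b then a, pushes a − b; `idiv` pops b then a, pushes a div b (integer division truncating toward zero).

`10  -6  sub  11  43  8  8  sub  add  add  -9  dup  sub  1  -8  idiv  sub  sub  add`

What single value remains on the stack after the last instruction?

10   → [10]
-6   → [10, -6]
sub  → [16]
11   → [16, 11]
43   → [16, 11, 43]
8    → [16, 11, 43, 8]
8    → [16, 11, 43, 8, 8]
sub  → [16, 11, 43, 0]
add  → [16, 11, 43]
add  → [16, 54]
-9   → [16, 54, -9]
dup  → [16, 54, -9, -9]
sub  → [16, 54, 0]
1    → [16, 54, 0, 1]
-8   → [16, 54, 0, 1, -8]
idiv → [16, 54, 0, 0]
sub  → [16, 54, 0]
sub  → [16, 54]
add  → [70]

70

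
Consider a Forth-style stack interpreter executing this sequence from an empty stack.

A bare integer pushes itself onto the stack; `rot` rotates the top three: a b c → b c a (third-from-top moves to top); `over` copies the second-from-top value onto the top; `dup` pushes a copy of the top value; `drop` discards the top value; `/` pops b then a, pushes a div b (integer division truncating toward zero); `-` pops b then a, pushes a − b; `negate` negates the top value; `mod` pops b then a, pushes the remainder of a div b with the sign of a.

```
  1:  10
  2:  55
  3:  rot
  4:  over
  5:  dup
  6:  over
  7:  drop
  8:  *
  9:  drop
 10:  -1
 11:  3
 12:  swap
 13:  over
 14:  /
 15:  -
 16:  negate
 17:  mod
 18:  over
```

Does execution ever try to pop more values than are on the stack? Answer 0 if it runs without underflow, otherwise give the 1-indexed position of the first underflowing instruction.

3

10 : 10
55 : 10 55
rot  — needs 3 operands, stack has 2 → underflow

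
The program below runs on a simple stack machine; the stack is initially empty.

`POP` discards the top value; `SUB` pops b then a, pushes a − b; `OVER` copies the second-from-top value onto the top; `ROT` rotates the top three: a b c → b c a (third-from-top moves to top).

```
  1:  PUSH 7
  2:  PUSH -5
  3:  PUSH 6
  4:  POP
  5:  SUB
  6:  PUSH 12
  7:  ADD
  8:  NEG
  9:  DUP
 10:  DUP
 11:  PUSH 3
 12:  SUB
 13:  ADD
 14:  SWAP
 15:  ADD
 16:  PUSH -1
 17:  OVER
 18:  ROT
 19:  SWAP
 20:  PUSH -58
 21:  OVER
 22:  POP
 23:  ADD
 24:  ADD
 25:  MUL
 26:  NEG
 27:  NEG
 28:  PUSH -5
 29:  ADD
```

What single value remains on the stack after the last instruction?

203

PUSH 7   : 7
PUSH -5  : 7 -5
PUSH 6   : 7 -5 6
POP      : 7 -5
SUB      : 12
PUSH 12  : 12 12
ADD      : 24
NEG      : -24
DUP      : -24 -24
DUP      : -24 -24 -24
PUSH 3   : -24 -24 -24 3
SUB      : -24 -24 -27
ADD      : -24 -51
SWAP     : -51 -24
ADD      : -75
PUSH -1  : -75 -1
OVER     : -75 -1 -75
ROT      : -1 -75 -75
SWAP     : -1 -75 -75
PUSH -58 : -1 -75 -75 -58
OVER     : -1 -75 -75 -58 -75
POP      : -1 -75 -75 -58
ADD      : -1 -75 -133
ADD      : -1 -208
MUL      : 208
NEG      : -208
NEG      : 208
PUSH -5  : 208 -5
ADD      : 203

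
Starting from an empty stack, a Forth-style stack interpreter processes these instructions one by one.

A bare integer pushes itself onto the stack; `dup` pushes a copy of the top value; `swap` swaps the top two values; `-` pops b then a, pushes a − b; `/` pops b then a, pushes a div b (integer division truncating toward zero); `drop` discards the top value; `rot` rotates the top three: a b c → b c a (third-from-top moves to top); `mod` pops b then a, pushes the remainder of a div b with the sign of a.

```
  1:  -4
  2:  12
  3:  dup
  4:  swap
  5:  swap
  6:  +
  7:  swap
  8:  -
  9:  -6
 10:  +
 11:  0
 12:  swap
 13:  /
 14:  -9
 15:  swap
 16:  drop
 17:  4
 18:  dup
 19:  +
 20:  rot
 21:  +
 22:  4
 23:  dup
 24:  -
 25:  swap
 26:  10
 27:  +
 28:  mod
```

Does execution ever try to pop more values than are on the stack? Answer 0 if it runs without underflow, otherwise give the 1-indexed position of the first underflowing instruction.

20

-4   -> [-4]
12   -> [-4, 12]
dup  -> [-4, 12, 12]
swap -> [-4, 12, 12]
swap -> [-4, 12, 12]
+    -> [-4, 24]
swap -> [24, -4]
-    -> [28]
-6   -> [28, -6]
+    -> [22]
0    -> [22, 0]
swap -> [0, 22]
/    -> [0]
-9   -> [0, -9]
swap -> [-9, 0]
drop -> [-9]
4    -> [-9, 4]
dup  -> [-9, 4, 4]
+    -> [-9, 8]
rot  — needs 3 operands, stack has 2 → underflow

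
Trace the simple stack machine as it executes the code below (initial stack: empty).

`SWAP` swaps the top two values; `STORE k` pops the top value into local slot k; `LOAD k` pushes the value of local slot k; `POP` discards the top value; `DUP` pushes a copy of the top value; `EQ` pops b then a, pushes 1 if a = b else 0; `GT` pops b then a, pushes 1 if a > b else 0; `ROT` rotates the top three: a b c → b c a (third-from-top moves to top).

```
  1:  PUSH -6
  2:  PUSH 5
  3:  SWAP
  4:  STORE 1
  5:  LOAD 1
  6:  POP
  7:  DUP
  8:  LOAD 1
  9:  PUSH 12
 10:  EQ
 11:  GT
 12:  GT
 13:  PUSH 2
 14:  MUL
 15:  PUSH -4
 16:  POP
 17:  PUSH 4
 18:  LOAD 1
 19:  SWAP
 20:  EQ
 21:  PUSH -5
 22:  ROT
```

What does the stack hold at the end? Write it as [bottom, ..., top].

PUSH -6 : -6
PUSH 5  : -6 5
SWAP    : 5 -6
STORE 1 : 5
LOAD 1  : 5 -6
POP     : 5
DUP     : 5 5
LOAD 1  : 5 5 -6
PUSH 12 : 5 5 -6 12
EQ      : 5 5 0
GT      : 5 1
GT      : 1
PUSH 2  : 1 2
MUL     : 2
PUSH -4 : 2 -4
POP     : 2
PUSH 4  : 2 4
LOAD 1  : 2 4 -6
SWAP    : 2 -6 4
EQ      : 2 0
PUSH -5 : 2 0 -5
ROT     : 0 -5 2

[0, -5, 2]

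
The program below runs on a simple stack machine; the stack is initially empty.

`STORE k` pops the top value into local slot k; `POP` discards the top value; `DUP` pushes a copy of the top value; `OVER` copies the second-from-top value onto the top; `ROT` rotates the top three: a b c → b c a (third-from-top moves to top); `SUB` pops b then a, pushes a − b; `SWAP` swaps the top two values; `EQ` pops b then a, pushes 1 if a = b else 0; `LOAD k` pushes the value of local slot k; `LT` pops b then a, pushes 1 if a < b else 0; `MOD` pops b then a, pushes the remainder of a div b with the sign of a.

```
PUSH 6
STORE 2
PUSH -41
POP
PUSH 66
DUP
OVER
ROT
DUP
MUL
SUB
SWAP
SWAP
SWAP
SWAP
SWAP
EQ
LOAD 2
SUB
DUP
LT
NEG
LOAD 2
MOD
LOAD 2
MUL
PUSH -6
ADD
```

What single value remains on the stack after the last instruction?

PUSH 6    [6]
STORE 2   []
PUSH -41  [-41]
POP       []
PUSH 66   [66]
DUP       [66, 66]
OVER      [66, 66, 66]
ROT       [66, 66, 66]
DUP       [66, 66, 66, 66]
MUL       [66, 66, 4356]
SUB       [66, -4290]
SWAP      [-4290, 66]
SWAP      [66, -4290]
SWAP      [-4290, 66]
SWAP      [66, -4290]
SWAP      [-4290, 66]
EQ        [0]
LOAD 2    [0, 6]
SUB       [-6]
DUP       [-6, -6]
LT        [0]
NEG       [0]
LOAD 2    [0, 6]
MOD       [0]
LOAD 2    [0, 6]
MUL       [0]
PUSH -6   [0, -6]
ADD       [-6]

-6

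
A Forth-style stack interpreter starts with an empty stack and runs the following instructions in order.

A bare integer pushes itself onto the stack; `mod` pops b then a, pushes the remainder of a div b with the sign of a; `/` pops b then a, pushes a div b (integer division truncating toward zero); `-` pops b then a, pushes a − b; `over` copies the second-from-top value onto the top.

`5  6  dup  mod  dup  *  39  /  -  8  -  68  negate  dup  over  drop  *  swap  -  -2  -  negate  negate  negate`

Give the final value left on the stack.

-4629

5      -> [5]
6      -> [5, 6]
dup    -> [5, 6, 6]
mod    -> [5, 0]
dup    -> [5, 0, 0]
*      -> [5, 0]
39     -> [5, 0, 39]
/      -> [5, 0]
-      -> [5]
8      -> [5, 8]
-      -> [-3]
68     -> [-3, 68]
negate -> [-3, -68]
dup    -> [-3, -68, -68]
over   -> [-3, -68, -68, -68]
drop   -> [-3, -68, -68]
*      -> [-3, 4624]
swap   -> [4624, -3]
-      -> [4627]
-2     -> [4627, -2]
-      -> [4629]
negate -> [-4629]
negate -> [4629]
negate -> [-4629]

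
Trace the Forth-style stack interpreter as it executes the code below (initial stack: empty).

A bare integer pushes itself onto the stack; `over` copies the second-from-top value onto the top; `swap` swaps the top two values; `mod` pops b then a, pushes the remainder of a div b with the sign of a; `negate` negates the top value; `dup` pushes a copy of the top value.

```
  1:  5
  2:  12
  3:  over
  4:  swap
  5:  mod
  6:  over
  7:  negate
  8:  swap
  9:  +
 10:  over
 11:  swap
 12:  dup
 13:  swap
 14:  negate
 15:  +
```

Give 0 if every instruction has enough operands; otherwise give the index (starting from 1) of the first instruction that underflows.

5      → [5]
12     → [5, 12]
over   → [5, 12, 5]
swap   → [5, 5, 12]
mod    → [5, 5]
over   → [5, 5, 5]
negate → [5, 5, -5]
swap   → [5, -5, 5]
+      → [5, 0]
over   → [5, 0, 5]
swap   → [5, 5, 0]
dup    → [5, 5, 0, 0]
swap   → [5, 5, 0, 0]
negate → [5, 5, 0, 0]
+      → [5, 5, 0]

0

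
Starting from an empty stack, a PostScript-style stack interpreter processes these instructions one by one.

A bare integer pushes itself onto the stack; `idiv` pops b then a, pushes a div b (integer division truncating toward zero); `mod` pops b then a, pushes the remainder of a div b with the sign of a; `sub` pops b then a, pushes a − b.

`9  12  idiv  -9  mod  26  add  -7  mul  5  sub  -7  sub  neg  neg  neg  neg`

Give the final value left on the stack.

-180

9    -> [9]
12   -> [9, 12]
idiv -> [0]
-9   -> [0, -9]
mod  -> [0]
26   -> [0, 26]
add  -> [26]
-7   -> [26, -7]
mul  -> [-182]
5    -> [-182, 5]
sub  -> [-187]
-7   -> [-187, -7]
sub  -> [-180]
neg  -> [180]
neg  -> [-180]
neg  -> [180]
neg  -> [-180]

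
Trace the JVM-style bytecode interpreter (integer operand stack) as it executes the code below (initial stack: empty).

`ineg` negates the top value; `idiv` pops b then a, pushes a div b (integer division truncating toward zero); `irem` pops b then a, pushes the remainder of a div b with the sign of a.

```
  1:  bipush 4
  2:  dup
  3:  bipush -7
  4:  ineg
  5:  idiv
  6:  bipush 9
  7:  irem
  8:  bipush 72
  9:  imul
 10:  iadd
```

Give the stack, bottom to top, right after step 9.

[4, 0]

bipush 4   [4]
dup        [4, 4]
bipush -7  [4, 4, -7]
ineg       [4, 4, 7]
idiv       [4, 0]
bipush 9   [4, 0, 9]
irem       [4, 0]
bipush 72  [4, 0, 72]
imul       [4, 0]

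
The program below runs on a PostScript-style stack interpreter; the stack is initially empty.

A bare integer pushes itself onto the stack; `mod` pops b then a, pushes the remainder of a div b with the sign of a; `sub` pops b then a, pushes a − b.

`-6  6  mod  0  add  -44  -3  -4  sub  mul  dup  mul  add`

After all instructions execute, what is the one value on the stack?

-6   [-6]
6    [-6, 6]
mod  [0]
0    [0, 0]
add  [0]
-44  [0, -44]
-3   [0, -44, -3]
-4   [0, -44, -3, -4]
sub  [0, -44, 1]
mul  [0, -44]
dup  [0, -44, -44]
mul  [0, 1936]
add  [1936]

1936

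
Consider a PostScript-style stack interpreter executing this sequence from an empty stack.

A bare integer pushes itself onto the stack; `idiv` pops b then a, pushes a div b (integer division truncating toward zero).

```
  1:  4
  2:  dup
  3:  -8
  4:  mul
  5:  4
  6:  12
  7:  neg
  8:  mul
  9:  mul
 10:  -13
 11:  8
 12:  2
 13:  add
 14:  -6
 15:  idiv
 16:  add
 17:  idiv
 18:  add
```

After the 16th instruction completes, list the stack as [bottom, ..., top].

[4, 1536, -14]

4    → [4]
dup  → [4, 4]
-8   → [4, 4, -8]
mul  → [4, -32]
4    → [4, -32, 4]
12   → [4, -32, 4, 12]
neg  → [4, -32, 4, -12]
mul  → [4, -32, -48]
mul  → [4, 1536]
-13  → [4, 1536, -13]
8    → [4, 1536, -13, 8]
2    → [4, 1536, -13, 8, 2]
add  → [4, 1536, -13, 10]
-6   → [4, 1536, -13, 10, -6]
idiv → [4, 1536, -13, -1]
add  → [4, 1536, -14]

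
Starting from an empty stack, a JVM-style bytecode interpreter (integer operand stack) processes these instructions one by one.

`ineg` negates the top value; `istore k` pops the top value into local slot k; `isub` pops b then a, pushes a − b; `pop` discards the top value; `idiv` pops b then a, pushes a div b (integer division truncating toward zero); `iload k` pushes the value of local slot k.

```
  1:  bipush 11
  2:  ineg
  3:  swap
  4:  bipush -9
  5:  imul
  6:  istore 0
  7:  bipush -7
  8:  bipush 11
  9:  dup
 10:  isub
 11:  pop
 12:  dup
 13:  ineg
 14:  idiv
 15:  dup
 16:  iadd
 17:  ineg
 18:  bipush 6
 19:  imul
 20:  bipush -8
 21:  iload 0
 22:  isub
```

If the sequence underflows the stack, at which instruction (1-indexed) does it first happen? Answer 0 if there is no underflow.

3

bipush 11 : [11]
ineg      : [-11]
swap  — needs 2 operands, stack has 1 → underflow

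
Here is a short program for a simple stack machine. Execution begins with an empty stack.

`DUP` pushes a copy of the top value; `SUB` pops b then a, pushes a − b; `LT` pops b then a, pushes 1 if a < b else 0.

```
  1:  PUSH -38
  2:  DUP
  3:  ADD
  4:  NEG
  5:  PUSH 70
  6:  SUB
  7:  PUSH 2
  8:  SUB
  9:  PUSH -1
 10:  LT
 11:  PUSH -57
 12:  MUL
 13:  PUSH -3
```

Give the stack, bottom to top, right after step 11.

PUSH -38 → [-38]
DUP      → [-38, -38]
ADD      → [-76]
NEG      → [76]
PUSH 70  → [76, 70]
SUB      → [6]
PUSH 2   → [6, 2]
SUB      → [4]
PUSH -1  → [4, -1]
LT       → [0]
PUSH -57 → [0, -57]

[0, -57]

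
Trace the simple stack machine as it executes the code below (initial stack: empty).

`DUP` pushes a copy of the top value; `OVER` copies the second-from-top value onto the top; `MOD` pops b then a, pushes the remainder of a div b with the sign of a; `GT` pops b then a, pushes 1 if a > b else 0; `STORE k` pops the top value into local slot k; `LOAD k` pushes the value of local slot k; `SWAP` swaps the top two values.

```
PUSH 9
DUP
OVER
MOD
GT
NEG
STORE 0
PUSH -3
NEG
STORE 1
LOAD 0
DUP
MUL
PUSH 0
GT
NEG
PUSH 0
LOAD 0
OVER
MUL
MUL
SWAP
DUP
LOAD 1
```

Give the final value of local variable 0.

PUSH 9  : 9
DUP     : 9 9
OVER    : 9 9 9
MOD     : 9 0
GT      : 1
NEG     : -1
STORE 0 : (empty)
PUSH -3 : -3
NEG     : 3
STORE 1 : (empty)
LOAD 0  : -1
DUP     : -1 -1
MUL     : 1
PUSH 0  : 1 0
GT      : 1
NEG     : -1
PUSH 0  : -1 0
LOAD 0  : -1 0 -1
OVER    : -1 0 -1 0
MUL     : -1 0 0
MUL     : -1 0
SWAP    : 0 -1
DUP     : 0 -1 -1
LOAD 1  : 0 -1 -1 3

-1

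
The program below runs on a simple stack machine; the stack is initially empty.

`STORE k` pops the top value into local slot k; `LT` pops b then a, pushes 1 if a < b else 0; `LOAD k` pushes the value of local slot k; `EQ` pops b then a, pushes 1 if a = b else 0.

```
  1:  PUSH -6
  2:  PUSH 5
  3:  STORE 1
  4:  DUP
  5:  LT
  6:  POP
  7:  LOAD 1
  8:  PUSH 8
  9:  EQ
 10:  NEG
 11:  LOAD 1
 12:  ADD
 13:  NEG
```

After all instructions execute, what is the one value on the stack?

-5

PUSH -6 : -6
PUSH 5  : -6 5
STORE 1 : -6
DUP     : -6 -6
LT      : 0
POP     : (empty)
LOAD 1  : 5
PUSH 8  : 5 8
EQ      : 0
NEG     : 0
LOAD 1  : 0 5
ADD     : 5
NEG     : -5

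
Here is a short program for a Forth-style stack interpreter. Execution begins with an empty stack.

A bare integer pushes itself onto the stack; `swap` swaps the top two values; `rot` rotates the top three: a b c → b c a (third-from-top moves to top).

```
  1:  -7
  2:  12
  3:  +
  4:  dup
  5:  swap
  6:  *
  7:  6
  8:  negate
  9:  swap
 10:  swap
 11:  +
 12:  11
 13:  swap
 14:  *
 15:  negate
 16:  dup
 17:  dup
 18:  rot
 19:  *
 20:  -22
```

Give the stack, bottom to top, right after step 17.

-7     -> -7
12     -> -7 12
+      -> 5
dup    -> 5 5
swap   -> 5 5
*      -> 25
6      -> 25 6
negate -> 25 -6
swap   -> -6 25
swap   -> 25 -6
+      -> 19
11     -> 19 11
swap   -> 11 19
*      -> 209
negate -> -209
dup    -> -209 -209
dup    -> -209 -209 -209

[-209, -209, -209]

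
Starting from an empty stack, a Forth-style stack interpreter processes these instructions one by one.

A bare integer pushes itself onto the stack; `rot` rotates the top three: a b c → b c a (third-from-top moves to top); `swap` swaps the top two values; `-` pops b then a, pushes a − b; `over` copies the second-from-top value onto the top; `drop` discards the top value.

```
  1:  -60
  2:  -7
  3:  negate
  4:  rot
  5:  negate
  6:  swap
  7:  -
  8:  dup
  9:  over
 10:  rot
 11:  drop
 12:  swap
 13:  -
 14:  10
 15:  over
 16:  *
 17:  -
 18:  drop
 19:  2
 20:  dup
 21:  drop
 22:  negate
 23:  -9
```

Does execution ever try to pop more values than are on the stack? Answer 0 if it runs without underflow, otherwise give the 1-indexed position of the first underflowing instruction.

4

-60    → [-60]
-7     → [-60, -7]
negate → [-60, 7]
rot  — needs 3 operands, stack has 2 → underflow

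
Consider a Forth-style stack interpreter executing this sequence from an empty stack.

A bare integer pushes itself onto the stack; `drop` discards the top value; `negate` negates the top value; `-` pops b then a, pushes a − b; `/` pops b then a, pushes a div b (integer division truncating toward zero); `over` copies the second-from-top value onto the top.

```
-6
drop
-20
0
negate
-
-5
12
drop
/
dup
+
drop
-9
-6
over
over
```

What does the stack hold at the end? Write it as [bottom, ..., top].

[-9, -6, -9, -6]

-6     → [-6]
drop   → []
-20    → [-20]
0      → [-20, 0]
negate → [-20, 0]
-      → [-20]
-5     → [-20, -5]
12     → [-20, -5, 12]
drop   → [-20, -5]
/      → [4]
dup    → [4, 4]
+      → [8]
drop   → []
-9     → [-9]
-6     → [-9, -6]
over   → [-9, -6, -9]
over   → [-9, -6, -9, -6]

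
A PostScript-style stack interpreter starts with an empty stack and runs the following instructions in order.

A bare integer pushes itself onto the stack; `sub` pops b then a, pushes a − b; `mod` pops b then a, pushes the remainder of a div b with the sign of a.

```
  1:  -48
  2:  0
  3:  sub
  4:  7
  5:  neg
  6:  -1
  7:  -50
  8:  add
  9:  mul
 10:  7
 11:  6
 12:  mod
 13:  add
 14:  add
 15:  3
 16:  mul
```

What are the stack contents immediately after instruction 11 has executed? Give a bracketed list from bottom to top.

-48 : -48
0   : -48 0
sub : -48
7   : -48 7
neg : -48 -7
-1  : -48 -7 -1
-50 : -48 -7 -1 -50
add : -48 -7 -51
mul : -48 357
7   : -48 357 7
6   : -48 357 7 6

[-48, 357, 7, 6]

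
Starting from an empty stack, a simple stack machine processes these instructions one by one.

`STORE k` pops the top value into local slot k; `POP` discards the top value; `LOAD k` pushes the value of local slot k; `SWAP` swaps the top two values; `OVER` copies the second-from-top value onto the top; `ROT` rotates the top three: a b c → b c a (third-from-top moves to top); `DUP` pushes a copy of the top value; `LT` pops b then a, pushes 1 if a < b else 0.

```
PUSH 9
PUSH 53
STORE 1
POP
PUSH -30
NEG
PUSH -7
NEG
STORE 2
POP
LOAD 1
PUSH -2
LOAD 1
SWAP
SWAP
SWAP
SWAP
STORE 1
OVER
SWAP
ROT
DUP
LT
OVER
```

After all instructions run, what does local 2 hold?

PUSH 9   -> 9
PUSH 53  -> 9 53
STORE 1  -> 9
POP      -> (empty)
PUSH -30 -> -30
NEG      -> 30
PUSH -7  -> 30 -7
NEG      -> 30 7
STORE 2  -> 30
POP      -> (empty)
LOAD 1   -> 53
PUSH -2  -> 53 -2
LOAD 1   -> 53 -2 53
SWAP     -> 53 53 -2
SWAP     -> 53 -2 53
SWAP     -> 53 53 -2
SWAP     -> 53 -2 53
STORE 1  -> 53 -2
OVER     -> 53 -2 53
SWAP     -> 53 53 -2
ROT      -> 53 -2 53
DUP      -> 53 -2 53 53
LT       -> 53 -2 0
OVER     -> 53 -2 0 -2

7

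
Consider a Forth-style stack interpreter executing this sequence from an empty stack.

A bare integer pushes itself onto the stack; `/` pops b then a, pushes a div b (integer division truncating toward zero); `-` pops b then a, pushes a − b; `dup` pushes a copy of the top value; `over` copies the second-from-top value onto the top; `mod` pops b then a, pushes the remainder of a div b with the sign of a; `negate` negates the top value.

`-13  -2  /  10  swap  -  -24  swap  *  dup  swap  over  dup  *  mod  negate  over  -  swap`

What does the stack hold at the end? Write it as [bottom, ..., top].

[192, -96]

-13    : [-13]
-2     : [-13, -2]
/      : [6]
10     : [6, 10]
swap   : [10, 6]
-      : [4]
-24    : [4, -24]
swap   : [-24, 4]
*      : [-96]
dup    : [-96, -96]
swap   : [-96, -96]
over   : [-96, -96, -96]
dup    : [-96, -96, -96, -96]
*      : [-96, -96, 9216]
mod    : [-96, -96]
negate : [-96, 96]
over   : [-96, 96, -96]
-      : [-96, 192]
swap   : [192, -96]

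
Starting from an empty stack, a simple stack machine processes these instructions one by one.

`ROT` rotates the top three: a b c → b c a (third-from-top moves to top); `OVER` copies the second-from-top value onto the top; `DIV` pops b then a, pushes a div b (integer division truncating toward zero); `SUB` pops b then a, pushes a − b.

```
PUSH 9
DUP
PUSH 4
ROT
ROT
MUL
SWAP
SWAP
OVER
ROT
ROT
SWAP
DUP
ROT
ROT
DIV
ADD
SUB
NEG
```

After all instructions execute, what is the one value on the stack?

20

PUSH 9  9
DUP     9 9
PUSH 4  9 9 4
ROT     9 4 9
ROT     4 9 9
MUL     4 81
SWAP    81 4
SWAP    4 81
OVER    4 81 4
ROT     81 4 4
ROT     4 4 81
SWAP    4 81 4
DUP     4 81 4 4
ROT     4 4 4 81
ROT     4 4 81 4
DIV     4 4 20
ADD     4 24
SUB     -20
NEG     20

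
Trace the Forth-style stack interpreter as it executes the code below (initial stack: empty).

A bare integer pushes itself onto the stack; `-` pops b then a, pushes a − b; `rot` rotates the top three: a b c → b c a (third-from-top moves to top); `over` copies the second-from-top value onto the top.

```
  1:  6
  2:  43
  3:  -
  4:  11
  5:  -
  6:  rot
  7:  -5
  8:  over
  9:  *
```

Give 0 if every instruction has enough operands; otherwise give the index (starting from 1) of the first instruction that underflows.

6

6  -> [6]
43 -> [6, 43]
-  -> [-37]
11 -> [-37, 11]
-  -> [-48]
rot  — needs 3 operands, stack has 1 → underflow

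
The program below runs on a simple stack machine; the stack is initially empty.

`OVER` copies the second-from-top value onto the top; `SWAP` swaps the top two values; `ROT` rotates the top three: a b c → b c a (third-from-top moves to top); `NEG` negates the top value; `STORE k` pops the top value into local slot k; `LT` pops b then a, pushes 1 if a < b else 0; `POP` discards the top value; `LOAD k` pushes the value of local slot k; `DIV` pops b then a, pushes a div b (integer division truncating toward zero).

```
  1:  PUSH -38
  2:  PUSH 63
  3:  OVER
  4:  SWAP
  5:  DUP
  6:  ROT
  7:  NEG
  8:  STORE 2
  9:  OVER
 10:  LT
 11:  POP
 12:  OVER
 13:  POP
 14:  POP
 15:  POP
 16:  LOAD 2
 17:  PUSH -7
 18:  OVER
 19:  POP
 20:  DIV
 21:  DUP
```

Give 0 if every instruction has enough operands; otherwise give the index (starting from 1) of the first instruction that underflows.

PUSH -38 → [-38]
PUSH 63  → [-38, 63]
OVER     → [-38, 63, -38]
SWAP     → [-38, -38, 63]
DUP      → [-38, -38, 63, 63]
ROT      → [-38, 63, 63, -38]
NEG      → [-38, 63, 63, 38]
STORE 2  → [-38, 63, 63]
OVER     → [-38, 63, 63, 63]
LT       → [-38, 63, 0]
POP      → [-38, 63]
OVER     → [-38, 63, -38]
POP      → [-38, 63]
POP      → [-38]
POP      → []
LOAD 2   → [38]
PUSH -7  → [38, -7]
OVER     → [38, -7, 38]
POP      → [38, -7]
DIV      → [-5]
DUP      → [-5, -5]

0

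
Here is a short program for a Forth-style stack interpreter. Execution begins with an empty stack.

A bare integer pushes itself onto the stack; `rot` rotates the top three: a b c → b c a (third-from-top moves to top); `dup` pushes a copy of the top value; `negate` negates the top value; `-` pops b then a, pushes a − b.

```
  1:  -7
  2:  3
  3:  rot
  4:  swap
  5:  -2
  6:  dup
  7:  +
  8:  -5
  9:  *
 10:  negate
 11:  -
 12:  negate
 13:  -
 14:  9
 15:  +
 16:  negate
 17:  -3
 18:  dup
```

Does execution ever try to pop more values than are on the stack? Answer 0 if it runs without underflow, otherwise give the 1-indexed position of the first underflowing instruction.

3

-7  [-7]
3   [-7, 3]
rot  — needs 3 operands, stack has 2 → underflow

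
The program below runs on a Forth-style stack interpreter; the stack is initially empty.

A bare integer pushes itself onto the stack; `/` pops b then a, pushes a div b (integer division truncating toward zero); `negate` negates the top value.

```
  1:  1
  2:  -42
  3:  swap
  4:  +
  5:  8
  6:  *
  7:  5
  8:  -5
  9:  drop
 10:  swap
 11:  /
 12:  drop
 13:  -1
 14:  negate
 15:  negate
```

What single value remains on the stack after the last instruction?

1      : [1]
-42    : [1, -42]
swap   : [-42, 1]
+      : [-41]
8      : [-41, 8]
*      : [-328]
5      : [-328, 5]
-5     : [-328, 5, -5]
drop   : [-328, 5]
swap   : [5, -328]
/      : [0]
drop   : []
-1     : [-1]
negate : [1]
negate : [-1]

-1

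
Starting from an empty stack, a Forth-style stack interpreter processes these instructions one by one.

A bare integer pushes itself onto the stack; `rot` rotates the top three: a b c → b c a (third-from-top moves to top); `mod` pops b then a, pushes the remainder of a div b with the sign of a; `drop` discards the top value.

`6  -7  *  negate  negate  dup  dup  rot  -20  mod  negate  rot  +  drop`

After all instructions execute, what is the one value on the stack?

6      : 6
-7     : 6 -7
*      : -42
negate : 42
negate : -42
dup    : -42 -42
dup    : -42 -42 -42
rot    : -42 -42 -42
-20    : -42 -42 -42 -20
mod    : -42 -42 -2
negate : -42 -42 2
rot    : -42 2 -42
+      : -42 -40
drop   : -42

-42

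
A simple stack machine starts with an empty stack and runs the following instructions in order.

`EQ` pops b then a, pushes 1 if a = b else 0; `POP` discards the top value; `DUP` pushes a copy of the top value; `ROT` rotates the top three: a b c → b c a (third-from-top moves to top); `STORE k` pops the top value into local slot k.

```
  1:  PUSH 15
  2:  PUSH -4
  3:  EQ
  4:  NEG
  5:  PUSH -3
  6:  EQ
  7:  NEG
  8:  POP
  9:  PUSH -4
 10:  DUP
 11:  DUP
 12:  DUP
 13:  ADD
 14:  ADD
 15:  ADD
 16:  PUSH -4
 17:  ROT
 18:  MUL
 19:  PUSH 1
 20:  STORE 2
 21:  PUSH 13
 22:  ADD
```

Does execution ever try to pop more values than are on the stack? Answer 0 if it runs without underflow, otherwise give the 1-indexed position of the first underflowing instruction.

17

PUSH 15 → [15]
PUSH -4 → [15, -4]
EQ      → [0]
NEG     → [0]
PUSH -3 → [0, -3]
EQ      → [0]
NEG     → [0]
POP     → []
PUSH -4 → [-4]
DUP     → [-4, -4]
DUP     → [-4, -4, -4]
DUP     → [-4, -4, -4, -4]
ADD     → [-4, -4, -8]
ADD     → [-4, -12]
ADD     → [-16]
PUSH -4 → [-16, -4]
ROT  — needs 3 operands, stack has 2 → underflow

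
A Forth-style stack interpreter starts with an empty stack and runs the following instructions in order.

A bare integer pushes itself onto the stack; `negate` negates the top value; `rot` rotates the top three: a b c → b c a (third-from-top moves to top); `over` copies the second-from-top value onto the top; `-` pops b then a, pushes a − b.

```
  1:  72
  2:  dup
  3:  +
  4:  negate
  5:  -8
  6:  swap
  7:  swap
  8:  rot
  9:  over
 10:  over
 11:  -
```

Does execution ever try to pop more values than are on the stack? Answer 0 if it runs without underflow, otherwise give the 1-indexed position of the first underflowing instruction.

72      72
dup     72 72
+       144
negate  -144
-8      -144 -8
swap    -8 -144
swap    -144 -8
rot  — needs 3 operands, stack has 2 → underflow

8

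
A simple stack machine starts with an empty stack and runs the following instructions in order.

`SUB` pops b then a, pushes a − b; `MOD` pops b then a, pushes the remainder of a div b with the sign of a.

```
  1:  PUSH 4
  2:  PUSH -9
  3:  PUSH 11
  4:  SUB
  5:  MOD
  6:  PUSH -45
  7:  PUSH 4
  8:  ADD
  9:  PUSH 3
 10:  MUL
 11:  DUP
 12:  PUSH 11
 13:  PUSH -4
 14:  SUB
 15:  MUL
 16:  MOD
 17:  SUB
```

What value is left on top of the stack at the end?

127

PUSH 4   → [4]
PUSH -9  → [4, -9]
PUSH 11  → [4, -9, 11]
SUB      → [4, -20]
MOD      → [4]
PUSH -45 → [4, -45]
PUSH 4   → [4, -45, 4]
ADD      → [4, -41]
PUSH 3   → [4, -41, 3]
MUL      → [4, -123]
DUP      → [4, -123, -123]
PUSH 11  → [4, -123, -123, 11]
PUSH -4  → [4, -123, -123, 11, -4]
SUB      → [4, -123, -123, 15]
MUL      → [4, -123, -1845]
MOD      → [4, -123]
SUB      → [127]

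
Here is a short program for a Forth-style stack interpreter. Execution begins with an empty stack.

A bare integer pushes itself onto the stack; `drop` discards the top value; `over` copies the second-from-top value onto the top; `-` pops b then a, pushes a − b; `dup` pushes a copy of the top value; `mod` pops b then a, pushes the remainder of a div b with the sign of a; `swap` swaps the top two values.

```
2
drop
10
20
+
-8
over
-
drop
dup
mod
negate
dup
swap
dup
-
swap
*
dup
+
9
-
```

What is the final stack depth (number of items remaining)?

2      : 2
drop   : (empty)
10     : 10
20     : 10 20
+      : 30
-8     : 30 -8
over   : 30 -8 30
-      : 30 -38
drop   : 30
dup    : 30 30
mod    : 0
negate : 0
dup    : 0 0
swap   : 0 0
dup    : 0 0 0
-      : 0 0
swap   : 0 0
*      : 0
dup    : 0 0
+      : 0
9      : 0 9
-      : -9

1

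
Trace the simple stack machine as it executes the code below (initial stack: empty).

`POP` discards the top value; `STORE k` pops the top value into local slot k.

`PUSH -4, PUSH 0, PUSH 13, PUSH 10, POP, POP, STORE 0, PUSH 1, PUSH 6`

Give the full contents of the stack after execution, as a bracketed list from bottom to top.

PUSH -4 : -4
PUSH 0  : -4 0
PUSH 13 : -4 0 13
PUSH 10 : -4 0 13 10
POP     : -4 0 13
POP     : -4 0
STORE 0 : -4
PUSH 1  : -4 1
PUSH 6  : -4 1 6

[-4, 1, 6]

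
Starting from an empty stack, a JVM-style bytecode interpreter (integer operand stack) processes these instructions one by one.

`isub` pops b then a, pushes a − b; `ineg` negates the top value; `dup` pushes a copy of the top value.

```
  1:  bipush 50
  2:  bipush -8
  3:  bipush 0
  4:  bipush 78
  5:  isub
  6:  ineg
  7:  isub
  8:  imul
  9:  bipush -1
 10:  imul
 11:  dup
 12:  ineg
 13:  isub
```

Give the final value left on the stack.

8600

bipush 50 → [50]
bipush -8 → [50, -8]
bipush 0  → [50, -8, 0]
bipush 78 → [50, -8, 0, 78]
isub      → [50, -8, -78]
ineg      → [50, -8, 78]
isub      → [50, -86]
imul      → [-4300]
bipush -1 → [-4300, -1]
imul      → [4300]
dup       → [4300, 4300]
ineg      → [4300, -4300]
isub      → [8600]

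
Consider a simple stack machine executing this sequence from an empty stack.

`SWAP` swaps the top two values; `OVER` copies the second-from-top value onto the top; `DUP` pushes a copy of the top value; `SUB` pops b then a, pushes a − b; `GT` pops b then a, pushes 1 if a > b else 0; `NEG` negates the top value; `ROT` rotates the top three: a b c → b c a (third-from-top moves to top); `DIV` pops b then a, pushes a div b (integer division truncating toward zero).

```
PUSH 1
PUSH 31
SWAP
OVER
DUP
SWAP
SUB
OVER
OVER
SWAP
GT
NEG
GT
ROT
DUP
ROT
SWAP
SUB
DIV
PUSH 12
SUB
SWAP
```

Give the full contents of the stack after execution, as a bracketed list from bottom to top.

PUSH 1  → 1
PUSH 31 → 1 31
SWAP    → 31 1
OVER    → 31 1 31
DUP     → 31 1 31 31
SWAP    → 31 1 31 31
SUB     → 31 1 0
OVER    → 31 1 0 1
OVER    → 31 1 0 1 0
SWAP    → 31 1 0 0 1
GT      → 31 1 0 0
NEG     → 31 1 0 0
GT      → 31 1 0
ROT     → 1 0 31
DUP     → 1 0 31 31
ROT     → 1 31 31 0
SWAP    → 1 31 0 31
SUB     → 1 31 -31
DIV     → 1 -1
PUSH 12 → 1 -1 12
SUB     → 1 -13
SWAP    → -13 1

[-13, 1]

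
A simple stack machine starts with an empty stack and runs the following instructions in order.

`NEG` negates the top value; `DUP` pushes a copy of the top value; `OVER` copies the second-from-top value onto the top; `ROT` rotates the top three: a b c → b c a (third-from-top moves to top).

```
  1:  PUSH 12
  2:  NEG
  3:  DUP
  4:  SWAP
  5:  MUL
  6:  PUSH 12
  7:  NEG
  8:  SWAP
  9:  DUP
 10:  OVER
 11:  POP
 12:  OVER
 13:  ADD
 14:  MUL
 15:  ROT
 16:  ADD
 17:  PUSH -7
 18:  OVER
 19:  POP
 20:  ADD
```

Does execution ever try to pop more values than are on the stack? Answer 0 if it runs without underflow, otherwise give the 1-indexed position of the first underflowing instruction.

15

PUSH 12 : [12]
NEG     : [-12]
DUP     : [-12, -12]
SWAP    : [-12, -12]
MUL     : [144]
PUSH 12 : [144, 12]
NEG     : [144, -12]
SWAP    : [-12, 144]
DUP     : [-12, 144, 144]
OVER    : [-12, 144, 144, 144]
POP     : [-12, 144, 144]
OVER    : [-12, 144, 144, 144]
ADD     : [-12, 144, 288]
MUL     : [-12, 41472]
ROT  — needs 3 operands, stack has 2 → underflow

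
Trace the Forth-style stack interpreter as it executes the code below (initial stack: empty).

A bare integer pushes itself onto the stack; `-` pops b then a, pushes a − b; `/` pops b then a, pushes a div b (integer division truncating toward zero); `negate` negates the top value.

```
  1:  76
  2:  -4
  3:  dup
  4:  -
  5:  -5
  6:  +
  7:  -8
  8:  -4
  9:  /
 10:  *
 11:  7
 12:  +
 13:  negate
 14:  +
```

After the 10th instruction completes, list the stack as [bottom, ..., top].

[76, -10]

76  → [76]
-4  → [76, -4]
dup → [76, -4, -4]
-   → [76, 0]
-5  → [76, 0, -5]
+   → [76, -5]
-8  → [76, -5, -8]
-4  → [76, -5, -8, -4]
/   → [76, -5, 2]
*   → [76, -10]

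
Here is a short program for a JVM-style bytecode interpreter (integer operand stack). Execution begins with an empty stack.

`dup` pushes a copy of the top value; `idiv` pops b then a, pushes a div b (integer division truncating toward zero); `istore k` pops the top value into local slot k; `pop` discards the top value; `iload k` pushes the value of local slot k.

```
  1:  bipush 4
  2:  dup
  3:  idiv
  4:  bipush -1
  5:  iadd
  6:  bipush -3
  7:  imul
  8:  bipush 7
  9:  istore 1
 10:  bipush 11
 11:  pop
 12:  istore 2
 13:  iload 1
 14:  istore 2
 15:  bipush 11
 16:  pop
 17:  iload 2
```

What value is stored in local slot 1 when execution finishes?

bipush 4  : [4]
dup       : [4, 4]
idiv      : [1]
bipush -1 : [1, -1]
iadd      : [0]
bipush -3 : [0, -3]
imul      : [0]
bipush 7  : [0, 7]
istore 1  : [0]
bipush 11 : [0, 11]
pop       : [0]
istore 2  : []
iload 1   : [7]
istore 2  : []
bipush 11 : [11]
pop       : []
iload 2   : [7]

7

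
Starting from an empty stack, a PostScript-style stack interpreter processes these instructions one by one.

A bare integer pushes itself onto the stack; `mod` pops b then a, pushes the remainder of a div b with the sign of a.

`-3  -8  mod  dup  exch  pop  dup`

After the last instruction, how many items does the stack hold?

2

-3   : -3
-8   : -3 -8
mod  : -3
dup  : -3 -3
exch : -3 -3
pop  : -3
dup  : -3 -3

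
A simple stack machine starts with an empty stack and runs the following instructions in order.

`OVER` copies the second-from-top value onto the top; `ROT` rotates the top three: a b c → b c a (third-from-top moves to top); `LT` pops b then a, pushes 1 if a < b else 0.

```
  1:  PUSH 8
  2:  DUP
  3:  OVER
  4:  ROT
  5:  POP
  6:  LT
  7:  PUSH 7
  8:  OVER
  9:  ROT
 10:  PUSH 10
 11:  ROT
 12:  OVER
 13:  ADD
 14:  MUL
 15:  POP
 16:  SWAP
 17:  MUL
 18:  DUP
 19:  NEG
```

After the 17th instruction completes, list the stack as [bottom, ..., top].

[0]

PUSH 8   [8]
DUP      [8, 8]
OVER     [8, 8, 8]
ROT      [8, 8, 8]
POP      [8, 8]
LT       [0]
PUSH 7   [0, 7]
OVER     [0, 7, 0]
ROT      [7, 0, 0]
PUSH 10  [7, 0, 0, 10]
ROT      [7, 0, 10, 0]
OVER     [7, 0, 10, 0, 10]
ADD      [7, 0, 10, 10]
MUL      [7, 0, 100]
POP      [7, 0]
SWAP     [0, 7]
MUL      [0]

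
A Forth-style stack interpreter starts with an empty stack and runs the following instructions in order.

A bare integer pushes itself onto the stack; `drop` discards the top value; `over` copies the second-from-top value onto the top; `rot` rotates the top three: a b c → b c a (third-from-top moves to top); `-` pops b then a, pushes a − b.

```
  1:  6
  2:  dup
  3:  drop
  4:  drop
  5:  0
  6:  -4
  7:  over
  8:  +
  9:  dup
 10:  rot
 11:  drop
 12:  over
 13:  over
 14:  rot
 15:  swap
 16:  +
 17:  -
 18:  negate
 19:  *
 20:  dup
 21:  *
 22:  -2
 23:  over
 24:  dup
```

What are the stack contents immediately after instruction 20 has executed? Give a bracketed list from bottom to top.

6      -> [6]
dup    -> [6, 6]
drop   -> [6]
drop   -> []
0      -> [0]
-4     -> [0, -4]
over   -> [0, -4, 0]
+      -> [0, -4]
dup    -> [0, -4, -4]
rot    -> [-4, -4, 0]
drop   -> [-4, -4]
over   -> [-4, -4, -4]
over   -> [-4, -4, -4, -4]
rot    -> [-4, -4, -4, -4]
swap   -> [-4, -4, -4, -4]
+      -> [-4, -4, -8]
-      -> [-4, 4]
negate -> [-4, -4]
*      -> [16]
dup    -> [16, 16]

[16, 16]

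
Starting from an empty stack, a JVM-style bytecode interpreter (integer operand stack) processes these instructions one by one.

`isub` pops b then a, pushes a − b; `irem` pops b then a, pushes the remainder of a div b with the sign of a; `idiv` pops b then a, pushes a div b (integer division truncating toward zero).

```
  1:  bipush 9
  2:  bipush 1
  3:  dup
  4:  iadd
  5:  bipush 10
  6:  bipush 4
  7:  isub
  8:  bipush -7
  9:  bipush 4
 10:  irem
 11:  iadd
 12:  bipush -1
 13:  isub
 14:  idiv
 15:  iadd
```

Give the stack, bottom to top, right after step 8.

bipush 9   [9]
bipush 1   [9, 1]
dup        [9, 1, 1]
iadd       [9, 2]
bipush 10  [9, 2, 10]
bipush 4   [9, 2, 10, 4]
isub       [9, 2, 6]
bipush -7  [9, 2, 6, -7]

[9, 2, 6, -7]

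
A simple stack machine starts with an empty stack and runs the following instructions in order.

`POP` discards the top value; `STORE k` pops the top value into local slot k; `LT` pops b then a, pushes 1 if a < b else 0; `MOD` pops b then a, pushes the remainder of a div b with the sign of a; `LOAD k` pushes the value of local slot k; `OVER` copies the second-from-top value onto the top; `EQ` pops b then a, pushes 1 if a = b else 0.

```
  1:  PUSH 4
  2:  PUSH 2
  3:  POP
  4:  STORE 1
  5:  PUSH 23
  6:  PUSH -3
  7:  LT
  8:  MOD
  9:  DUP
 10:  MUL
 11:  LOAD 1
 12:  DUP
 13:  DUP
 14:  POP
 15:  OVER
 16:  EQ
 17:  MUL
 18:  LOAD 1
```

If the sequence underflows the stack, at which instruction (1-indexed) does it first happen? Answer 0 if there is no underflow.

8

PUSH 4  : 4
PUSH 2  : 4 2
POP     : 4
STORE 1 : (empty)
PUSH 23 : 23
PUSH -3 : 23 -3
LT      : 0
MOD  — needs 2 operands, stack has 1 → underflow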